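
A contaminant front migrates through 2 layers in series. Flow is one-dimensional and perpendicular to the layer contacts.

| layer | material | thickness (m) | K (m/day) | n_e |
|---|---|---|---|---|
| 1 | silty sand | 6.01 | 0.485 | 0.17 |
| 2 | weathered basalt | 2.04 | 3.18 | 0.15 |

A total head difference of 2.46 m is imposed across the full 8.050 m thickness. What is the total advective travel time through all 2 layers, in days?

With flow normal to the layers, continuity requires the same specific discharge q through every layer.
Σ(b_i/K_i) = 6.01/0.485 + 2.04/3.18 = 13.03 d.
q = Δh / Σ(b_i/K_i) = 2.46 / 13.03 = 0.1887 m/day.
In each layer the seepage velocity is v_i = q/n_i, so the layer transit time is t_i = b_i·n_i / q:
  layer 1 (silty sand): t_1 = 6.01 × 0.17 / 0.1887 = 5.413 d
  layer 2 (weathered basalt): t_2 = 2.04 × 0.15 / 0.1887 = 1.621 d
Total t = Σ t_i = 7.034 days.

7.03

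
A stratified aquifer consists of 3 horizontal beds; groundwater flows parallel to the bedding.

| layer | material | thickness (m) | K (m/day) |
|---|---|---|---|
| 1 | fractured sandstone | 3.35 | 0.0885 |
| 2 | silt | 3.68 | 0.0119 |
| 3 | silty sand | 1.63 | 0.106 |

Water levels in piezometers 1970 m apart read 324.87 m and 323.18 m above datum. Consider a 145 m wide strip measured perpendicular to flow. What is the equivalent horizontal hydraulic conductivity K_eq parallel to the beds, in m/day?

Flow is parallel to layering, so each bed carries its own Darcy discharge and the transmissivities add.
Σ(K_i·b_i) = 0.0885×3.35 + 0.0119×3.68 + 0.106×1.63 = 0.5130 m²/day.
Total thickness b = 8.660 m, so K_eq = Σ(K_i·b_i)/b = 0.05924 m/day.

0.0592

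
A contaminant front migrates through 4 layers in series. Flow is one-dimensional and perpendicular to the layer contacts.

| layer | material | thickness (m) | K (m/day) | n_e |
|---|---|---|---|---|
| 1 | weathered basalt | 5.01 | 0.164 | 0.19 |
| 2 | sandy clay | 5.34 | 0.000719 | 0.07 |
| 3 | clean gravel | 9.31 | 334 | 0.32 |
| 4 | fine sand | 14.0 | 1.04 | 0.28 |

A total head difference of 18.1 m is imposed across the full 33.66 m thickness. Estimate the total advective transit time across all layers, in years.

With flow normal to the layers, continuity requires the same specific discharge q through every layer.
Σ(b_i/K_i) = 5.01/0.164 + 5.34/0.000719 + 9.31/334 + 14.0/1.04 = 7471 d.
q = Δh / Σ(b_i/K_i) = 18.1 / 7471 = 0.002423 m/day.
In each layer the seepage velocity is v_i = q/n_i, so the layer transit time is t_i = b_i·n_i / q:
  layer 1 (weathered basalt): t_1 = 5.01 × 0.19 / 0.002423 = 392.9 d
  layer 2 (sandy clay): t_2 = 5.34 × 0.07 / 0.002423 = 154.3 d
  layer 3 (clean gravel): t_3 = 9.31 × 0.32 / 0.002423 = 1230 d
  layer 4 (fine sand): t_4 = 14.0 × 0.28 / 0.002423 = 1618 d
Total t = Σ t_i = 3395 days = 9.295 years.

9.29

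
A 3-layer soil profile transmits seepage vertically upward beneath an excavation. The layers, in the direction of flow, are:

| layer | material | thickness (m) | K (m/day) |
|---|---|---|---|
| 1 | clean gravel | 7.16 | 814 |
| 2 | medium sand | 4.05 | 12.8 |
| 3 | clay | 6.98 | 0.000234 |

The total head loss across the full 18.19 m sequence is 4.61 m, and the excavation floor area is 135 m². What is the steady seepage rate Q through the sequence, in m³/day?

0.0209

Flow is perpendicular to layering, so the layers act in series and the equivalent K is the thickness-weighted harmonic mean.
Total thickness L = 7.16 + 4.05 + 6.98 = 18.19 m.
Σ(b_i/K_i) = 7.16/814 + 4.05/12.8 + 6.98/0.000234 = 29829 d.
K_eq = L / Σ(b_i/K_i) = 18.19 / 29829 = 0.0006098 m/day.
Q = K_eq · A · (Δh/L) = 0.0006098 × 135 × (4.61/18.19) = 0.02086 m³/day.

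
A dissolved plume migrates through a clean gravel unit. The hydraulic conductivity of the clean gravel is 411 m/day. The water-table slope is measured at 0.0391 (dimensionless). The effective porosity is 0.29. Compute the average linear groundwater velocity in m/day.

Hydraulic gradient i = 0.0391.
Darcy flux q = K · i = 411.0 × 0.03910 = 16.07 m/day.
Seepage velocity v = q / n_e = 16.07 / 0.29 = 55.41 m/day.

55.4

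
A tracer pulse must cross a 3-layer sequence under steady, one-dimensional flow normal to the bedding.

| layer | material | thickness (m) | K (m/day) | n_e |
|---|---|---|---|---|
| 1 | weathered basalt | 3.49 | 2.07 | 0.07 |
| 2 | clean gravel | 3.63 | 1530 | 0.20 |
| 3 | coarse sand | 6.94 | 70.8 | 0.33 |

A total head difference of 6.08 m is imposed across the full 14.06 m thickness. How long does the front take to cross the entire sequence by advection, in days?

0.958

With flow normal to the layers, continuity requires the same specific discharge q through every layer.
Σ(b_i/K_i) = 3.49/2.07 + 3.63/1530 + 6.94/70.8 = 1.786 d.
q = Δh / Σ(b_i/K_i) = 6.08 / 1.786 = 3.404 m/day.
In each layer the seepage velocity is v_i = q/n_i, so the layer transit time is t_i = b_i·n_i / q:
  layer 1 (weathered basalt): t_1 = 3.49 × 0.07 / 3.404 = 0.07178 d
  layer 2 (clean gravel): t_2 = 3.63 × 0.20 / 3.404 = 0.2133 d
  layer 3 (coarse sand): t_3 = 6.94 × 0.33 / 3.404 = 0.6729 d
Total t = Σ t_i = 0.9580 days.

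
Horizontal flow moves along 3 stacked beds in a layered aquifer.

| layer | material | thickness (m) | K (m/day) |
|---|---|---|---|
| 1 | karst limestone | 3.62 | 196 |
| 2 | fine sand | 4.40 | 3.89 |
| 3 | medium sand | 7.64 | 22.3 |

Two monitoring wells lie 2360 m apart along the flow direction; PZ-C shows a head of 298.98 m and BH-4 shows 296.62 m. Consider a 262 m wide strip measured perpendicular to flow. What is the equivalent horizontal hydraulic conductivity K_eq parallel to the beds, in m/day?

57.3

Flow is parallel to layering, so each bed carries its own Darcy discharge and the transmissivities add.
Σ(K_i·b_i) = 196×3.62 + 3.89×4.40 + 22.3×7.64 = 897.0 m²/day.
Total thickness b = 15.66 m, so K_eq = Σ(K_i·b_i)/b = 57.28 m/day.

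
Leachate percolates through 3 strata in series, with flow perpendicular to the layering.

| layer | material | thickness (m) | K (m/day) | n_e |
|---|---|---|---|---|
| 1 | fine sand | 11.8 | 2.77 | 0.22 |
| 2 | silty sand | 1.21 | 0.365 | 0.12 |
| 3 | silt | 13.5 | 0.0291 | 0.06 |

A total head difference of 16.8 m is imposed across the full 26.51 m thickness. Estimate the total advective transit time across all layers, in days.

With flow normal to the layers, continuity requires the same specific discharge q through every layer.
Σ(b_i/K_i) = 11.8/2.77 + 1.21/0.365 + 13.5/0.0291 = 471.5 d.
q = Δh / Σ(b_i/K_i) = 16.8 / 471.5 = 0.03563 m/day.
In each layer the seepage velocity is v_i = q/n_i, so the layer transit time is t_i = b_i·n_i / q:
  layer 1 (fine sand): t_1 = 11.8 × 0.22 / 0.03563 = 72.86 d
  layer 2 (silty sand): t_2 = 1.21 × 0.12 / 0.03563 = 4.075 d
  layer 3 (silt): t_3 = 13.5 × 0.06 / 0.03563 = 22.73 d
Total t = Σ t_i = 99.66 days.

99.7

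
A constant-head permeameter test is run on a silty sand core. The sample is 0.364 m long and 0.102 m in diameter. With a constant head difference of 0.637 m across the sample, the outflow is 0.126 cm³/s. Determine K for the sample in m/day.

Cross-sectional area A = π·(d/2)² = π × (0.102/2)² = 0.008171 m².
Convert discharge: 0.126 cm³/s = 1.260e-07 m³/s.
Darcy's law rearranged: K = Q·L / (A·Δh) = 1.260e-07 × 0.364 / (0.008171 × 0.637) = 8.811e-06 m/s = 0.7613 m/day.

0.761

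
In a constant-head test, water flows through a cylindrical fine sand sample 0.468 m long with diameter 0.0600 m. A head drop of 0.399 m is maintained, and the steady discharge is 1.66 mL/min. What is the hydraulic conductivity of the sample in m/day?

Cross-sectional area A = π·(d/2)² = π × (0.0600/2)² = 0.002827 m².
Convert discharge: 1.66 mL/min = 2.767e-08 m³/s.
Darcy's law rearranged: K = Q·L / (A·Δh) = 2.767e-08 × 0.468 / (0.002827 × 0.399) = 1.148e-05 m/s = 0.9916 m/day.

0.992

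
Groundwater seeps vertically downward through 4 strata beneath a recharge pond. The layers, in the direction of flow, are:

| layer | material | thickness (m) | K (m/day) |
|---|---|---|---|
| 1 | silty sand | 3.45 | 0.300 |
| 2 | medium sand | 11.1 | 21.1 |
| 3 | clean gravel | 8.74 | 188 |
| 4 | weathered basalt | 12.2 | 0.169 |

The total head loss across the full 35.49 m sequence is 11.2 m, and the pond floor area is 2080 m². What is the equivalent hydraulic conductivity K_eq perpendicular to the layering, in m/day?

0.421

Flow is perpendicular to layering, so the layers act in series and the equivalent K is the thickness-weighted harmonic mean.
Total thickness L = 3.45 + 11.1 + 8.74 + 12.2 = 35.49 m.
Σ(b_i/K_i) = 3.45/0.300 + 11.1/21.1 + 8.74/188 + 12.2/0.169 = 84.26 d.
K_eq = L / Σ(b_i/K_i) = 35.49 / 84.26 = 0.4212 m/day.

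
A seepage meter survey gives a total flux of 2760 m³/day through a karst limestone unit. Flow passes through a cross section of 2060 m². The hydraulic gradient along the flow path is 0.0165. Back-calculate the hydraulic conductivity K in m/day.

81.2

Hydraulic gradient i = 0.0165.
From Q = K·A·i, K = Q / (A·i) = 2760 / (2060 × 0.01650) = 81.20 m/day.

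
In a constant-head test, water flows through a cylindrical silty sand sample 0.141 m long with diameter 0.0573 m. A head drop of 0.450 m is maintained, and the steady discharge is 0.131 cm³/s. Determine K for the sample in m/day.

1.38

Cross-sectional area A = π·(d/2)² = π × (0.0573/2)² = 0.002579 m².
Convert discharge: 0.131 cm³/s = 1.310e-07 m³/s.
Darcy's law rearranged: K = Q·L / (A·Δh) = 1.310e-07 × 0.141 / (0.002579 × 0.450) = 1.592e-05 m/s = 1.375 m/day.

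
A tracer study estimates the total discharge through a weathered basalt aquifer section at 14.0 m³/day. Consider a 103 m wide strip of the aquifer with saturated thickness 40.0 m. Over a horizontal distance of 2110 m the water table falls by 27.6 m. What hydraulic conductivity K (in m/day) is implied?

0.260

Cross-sectional area A = 103 × 40.0 = 4120 m².
Hydraulic gradient i = Δh / L = 27.6 / 2110 = 0.01308.
From Q = K·A·i, K = Q / (A·i) = 14.0 / (4120 × 0.01308) = 0.2598 m/day.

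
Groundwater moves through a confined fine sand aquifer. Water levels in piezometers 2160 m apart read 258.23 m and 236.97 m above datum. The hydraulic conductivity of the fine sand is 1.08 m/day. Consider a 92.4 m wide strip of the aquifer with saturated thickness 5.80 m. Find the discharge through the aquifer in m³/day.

Cross-sectional area A = 92.4 × 5.80 = 535.9 m².
Hydraulic gradient i = (258.23 − 236.97) / 2160 = 21.26 / 2160 = 0.009843.
Darcy's law: Q = K · A · i = 1.080 × 535.9 × 0.009843 = 5.697 m³/day.

5.70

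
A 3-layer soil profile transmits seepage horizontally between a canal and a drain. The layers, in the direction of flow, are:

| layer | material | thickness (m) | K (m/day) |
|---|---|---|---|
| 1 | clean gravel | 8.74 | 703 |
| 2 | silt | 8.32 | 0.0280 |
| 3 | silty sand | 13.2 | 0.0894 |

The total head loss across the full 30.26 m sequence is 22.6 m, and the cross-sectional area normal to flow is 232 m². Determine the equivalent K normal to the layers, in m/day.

Flow is perpendicular to layering, so the layers act in series and the equivalent K is the thickness-weighted harmonic mean.
Total thickness L = 8.74 + 8.32 + 13.2 = 30.26 m.
Σ(b_i/K_i) = 8.74/703 + 8.32/0.0280 + 13.2/0.0894 = 444.8 d.
K_eq = L / Σ(b_i/K_i) = 30.26 / 444.8 = 0.06803 m/day.

0.0680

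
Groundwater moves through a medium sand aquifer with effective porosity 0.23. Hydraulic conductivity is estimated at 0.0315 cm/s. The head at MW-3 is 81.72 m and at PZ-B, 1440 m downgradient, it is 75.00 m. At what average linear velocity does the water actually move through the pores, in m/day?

Convert K: 0.0315 cm/s × 864 = 27.22 m/day.
Hydraulic gradient i = (81.72 − 75.00) / 1440 = 6.72 / 1440 = 0.004667.
Darcy flux q = K · i = 27.22 × 0.004667 = 0.1270 m/day.
Seepage velocity v = q / n_e = 0.1270 / 0.23 = 0.5522 m/day.

0.552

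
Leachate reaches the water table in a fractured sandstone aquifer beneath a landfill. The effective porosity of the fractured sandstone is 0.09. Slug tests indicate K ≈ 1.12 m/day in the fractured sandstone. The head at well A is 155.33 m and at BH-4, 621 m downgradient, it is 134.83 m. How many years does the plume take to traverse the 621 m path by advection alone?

4.14

Hydraulic gradient i = (155.33 − 134.83) / 621 = 20.5 / 621 = 0.03301.
Darcy flux q = K · i = 1.120 × 0.03301 = 0.03697 m/day.
Seepage velocity v = q / n_e = 0.03697 / 0.09 = 0.4108 m/day.
Travel time t = L / v = 621 / 0.4108 = 1512 days = 4.139 years.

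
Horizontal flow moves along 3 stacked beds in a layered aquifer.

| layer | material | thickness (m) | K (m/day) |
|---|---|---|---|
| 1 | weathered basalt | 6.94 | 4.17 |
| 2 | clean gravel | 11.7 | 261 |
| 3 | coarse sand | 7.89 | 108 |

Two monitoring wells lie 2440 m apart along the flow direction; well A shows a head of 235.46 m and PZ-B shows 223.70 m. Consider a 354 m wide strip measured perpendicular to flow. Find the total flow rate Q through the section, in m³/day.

Flow is parallel to layering, so each bed carries its own Darcy discharge and the transmissivities add.
Σ(K_i·b_i) = 4.17×6.94 + 261×11.7 + 108×7.89 = 3935 m²/day.
Hydraulic gradient i = (235.46 − 223.70) / 2440 = 11.76 / 2440 = 0.004820.
Q = Σ(K_i·b_i) · W · i = 3935 × 354 × 0.004820 = 6713 m³/day.

6710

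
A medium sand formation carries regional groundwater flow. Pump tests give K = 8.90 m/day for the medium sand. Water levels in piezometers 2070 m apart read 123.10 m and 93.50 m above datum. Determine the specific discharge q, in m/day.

0.127

Hydraulic gradient i = (123.10 − 93.50) / 2070 = 29.6 / 2070 = 0.01430.
Specific discharge q = K · i = 8.900 × 0.01430 = 0.1273 m/day.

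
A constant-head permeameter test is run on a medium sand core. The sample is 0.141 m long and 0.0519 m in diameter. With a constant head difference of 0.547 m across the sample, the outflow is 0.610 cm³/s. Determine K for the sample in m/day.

Cross-sectional area A = π·(d/2)² = π × (0.0519/2)² = 0.002116 m².
Convert discharge: 0.610 cm³/s = 6.100e-07 m³/s.
Darcy's law rearranged: K = Q·L / (A·Δh) = 6.100e-07 × 0.141 / (0.002116 × 0.547) = 7.433e-05 m/s = 6.422 m/day.

6.42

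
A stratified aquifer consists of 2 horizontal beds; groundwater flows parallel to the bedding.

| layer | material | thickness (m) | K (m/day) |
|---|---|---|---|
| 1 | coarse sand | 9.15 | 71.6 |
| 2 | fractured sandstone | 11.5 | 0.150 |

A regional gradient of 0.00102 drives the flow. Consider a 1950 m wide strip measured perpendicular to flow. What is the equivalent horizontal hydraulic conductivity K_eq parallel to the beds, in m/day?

31.8

Flow is parallel to layering, so each bed carries its own Darcy discharge and the transmissivities add.
Σ(K_i·b_i) = 71.6×9.15 + 0.150×11.5 = 656.9 m²/day.
Total thickness b = 20.65 m, so K_eq = Σ(K_i·b_i)/b = 31.81 m/day.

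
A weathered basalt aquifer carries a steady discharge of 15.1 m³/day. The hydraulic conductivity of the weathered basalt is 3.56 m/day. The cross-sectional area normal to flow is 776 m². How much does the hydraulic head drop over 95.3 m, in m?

From Q = K·A·i, i = Q / (K·A) = 15.1 / (3.560 × 776.0) = 0.005466.
Head loss Δh = i · L = 0.005466 × 95.3 = 0.5209 m.

0.521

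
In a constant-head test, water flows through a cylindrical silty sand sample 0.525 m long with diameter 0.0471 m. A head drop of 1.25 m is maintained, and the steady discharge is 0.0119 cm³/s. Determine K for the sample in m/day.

0.248

Cross-sectional area A = π·(d/2)² = π × (0.0471/2)² = 0.001742 m².
Convert discharge: 0.0119 cm³/s = 1.190e-08 m³/s.
Darcy's law rearranged: K = Q·L / (A·Δh) = 1.190e-08 × 0.525 / (0.001742 × 1.25) = 2.869e-06 m/s = 0.2478 m/day.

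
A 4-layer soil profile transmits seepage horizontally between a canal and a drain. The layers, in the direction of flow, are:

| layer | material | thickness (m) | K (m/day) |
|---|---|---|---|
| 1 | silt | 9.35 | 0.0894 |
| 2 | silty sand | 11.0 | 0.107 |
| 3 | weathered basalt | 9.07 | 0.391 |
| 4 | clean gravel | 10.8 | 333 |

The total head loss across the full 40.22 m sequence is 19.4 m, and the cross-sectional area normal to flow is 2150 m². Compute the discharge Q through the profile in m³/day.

Flow is perpendicular to layering, so the layers act in series and the equivalent K is the thickness-weighted harmonic mean.
Total thickness L = 9.35 + 11.0 + 9.07 + 10.8 = 40.22 m.
Σ(b_i/K_i) = 9.35/0.0894 + 11.0/0.107 + 9.07/0.391 + 10.8/333 = 230.6 d.
K_eq = L / Σ(b_i/K_i) = 40.22 / 230.6 = 0.1744 m/day.
Q = K_eq · A · (Δh/L) = 0.1744 × 2150 × (19.4/40.22) = 180.9 m³/day.

181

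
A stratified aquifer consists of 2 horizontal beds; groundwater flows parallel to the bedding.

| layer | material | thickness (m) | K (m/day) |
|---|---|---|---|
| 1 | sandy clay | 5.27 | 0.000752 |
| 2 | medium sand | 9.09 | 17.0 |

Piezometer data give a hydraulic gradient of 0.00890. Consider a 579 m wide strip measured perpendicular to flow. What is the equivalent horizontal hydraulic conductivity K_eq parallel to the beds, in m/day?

10.8

Flow is parallel to layering, so each bed carries its own Darcy discharge and the transmissivities add.
Σ(K_i·b_i) = 0.000752×5.27 + 17.0×9.09 = 154.5 m²/day.
Total thickness b = 14.36 m, so K_eq = Σ(K_i·b_i)/b = 10.76 m/day.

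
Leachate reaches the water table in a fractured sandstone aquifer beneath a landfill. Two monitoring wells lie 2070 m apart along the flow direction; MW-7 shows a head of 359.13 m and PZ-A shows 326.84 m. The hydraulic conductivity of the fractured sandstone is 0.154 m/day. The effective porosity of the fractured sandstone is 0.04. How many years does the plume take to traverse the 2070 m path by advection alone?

Hydraulic gradient i = (359.13 − 326.84) / 2070 = 32.29 / 2070 = 0.01560.
Darcy flux q = K · i = 0.1540 × 0.01560 = 0.002402 m/day.
Seepage velocity v = q / n_e = 0.002402 / 0.04 = 0.06006 m/day.
Travel time t = L / v = 2070 / 0.06006 = 34468 days = 94.37 years.

94.4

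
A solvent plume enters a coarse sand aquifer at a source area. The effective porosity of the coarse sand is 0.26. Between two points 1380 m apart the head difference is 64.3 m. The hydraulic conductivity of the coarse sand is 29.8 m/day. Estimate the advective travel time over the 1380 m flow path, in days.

258

Hydraulic gradient i = Δh / L = 64.3 / 1380 = 0.04659.
Darcy flux q = K · i = 29.80 × 0.04659 = 1.389 m/day.
Seepage velocity v = q / n_e = 1.389 / 0.26 = 5.340 m/day.
Travel time t = L / v = 1380 / 5.340 = 258.4 days.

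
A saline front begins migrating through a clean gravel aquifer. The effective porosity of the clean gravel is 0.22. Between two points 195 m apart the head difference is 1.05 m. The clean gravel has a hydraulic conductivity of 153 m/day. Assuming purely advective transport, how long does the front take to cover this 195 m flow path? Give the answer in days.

52.1

Hydraulic gradient i = Δh / L = 1.05 / 195 = 0.005385.
Darcy flux q = K · i = 153.0 × 0.005385 = 0.8238 m/day.
Seepage velocity v = q / n_e = 0.8238 / 0.22 = 3.745 m/day.
Travel time t = L / v = 195 / 3.745 = 52.07 days.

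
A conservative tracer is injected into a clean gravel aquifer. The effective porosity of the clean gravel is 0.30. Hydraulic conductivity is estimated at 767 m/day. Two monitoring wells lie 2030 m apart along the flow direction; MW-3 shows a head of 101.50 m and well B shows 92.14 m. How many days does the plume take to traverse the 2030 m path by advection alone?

172

Hydraulic gradient i = (101.50 − 92.14) / 2030 = 9.36 / 2030 = 0.004611.
Darcy flux q = K · i = 767.0 × 0.004611 = 3.537 m/day.
Seepage velocity v = q / n_e = 3.537 / 0.30 = 11.79 m/day.
Travel time t = L / v = 2030 / 11.79 = 172.2 days.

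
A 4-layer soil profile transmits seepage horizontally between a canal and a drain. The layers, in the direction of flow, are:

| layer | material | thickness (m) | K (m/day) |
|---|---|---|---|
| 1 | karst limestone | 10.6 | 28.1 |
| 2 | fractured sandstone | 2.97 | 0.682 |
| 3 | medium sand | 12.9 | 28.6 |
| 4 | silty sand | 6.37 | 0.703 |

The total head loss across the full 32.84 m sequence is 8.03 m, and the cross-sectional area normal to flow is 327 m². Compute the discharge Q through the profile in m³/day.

184

Flow is perpendicular to layering, so the layers act in series and the equivalent K is the thickness-weighted harmonic mean.
Total thickness L = 10.6 + 2.97 + 12.9 + 6.37 = 32.84 m.
Σ(b_i/K_i) = 10.6/28.1 + 2.97/0.682 + 12.9/28.6 + 6.37/0.703 = 14.24 d.
K_eq = L / Σ(b_i/K_i) = 32.84 / 14.24 = 2.305 m/day.
Q = K_eq · A · (Δh/L) = 2.305 × 327 × (8.03/32.84) = 184.3 m³/day.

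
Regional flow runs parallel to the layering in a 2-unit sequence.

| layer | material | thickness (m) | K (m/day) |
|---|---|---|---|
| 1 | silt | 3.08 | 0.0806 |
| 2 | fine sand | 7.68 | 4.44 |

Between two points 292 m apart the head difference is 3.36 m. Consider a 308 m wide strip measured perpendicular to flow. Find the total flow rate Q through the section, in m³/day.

Flow is parallel to layering, so each bed carries its own Darcy discharge and the transmissivities add.
Σ(K_i·b_i) = 0.0806×3.08 + 4.44×7.68 = 34.35 m²/day.
Hydraulic gradient i = Δh / L = 3.36 / 292 = 0.01151.
Q = Σ(K_i·b_i) · W · i = 34.35 × 308 × 0.01151 = 121.7 m³/day.

122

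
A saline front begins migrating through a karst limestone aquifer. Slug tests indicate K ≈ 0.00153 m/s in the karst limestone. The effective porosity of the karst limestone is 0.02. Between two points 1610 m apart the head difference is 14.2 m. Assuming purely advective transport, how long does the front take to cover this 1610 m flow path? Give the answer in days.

27.6

Convert K: 0.00153 m/s × 86400 = 132.2 m/day.
Hydraulic gradient i = Δh / L = 14.2 / 1610 = 0.008820.
Darcy flux q = K · i = 132.2 × 0.008820 = 1.166 m/day.
Seepage velocity v = q / n_e = 1.166 / 0.02 = 58.30 m/day.
Travel time t = L / v = 1610 / 58.30 = 27.62 days.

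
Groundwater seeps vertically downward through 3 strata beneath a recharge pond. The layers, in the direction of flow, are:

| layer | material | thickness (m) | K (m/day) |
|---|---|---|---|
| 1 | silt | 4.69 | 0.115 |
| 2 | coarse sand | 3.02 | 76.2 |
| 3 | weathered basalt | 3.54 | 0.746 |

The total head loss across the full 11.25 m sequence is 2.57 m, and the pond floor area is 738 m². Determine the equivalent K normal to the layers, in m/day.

Flow is perpendicular to layering, so the layers act in series and the equivalent K is the thickness-weighted harmonic mean.
Total thickness L = 4.69 + 3.02 + 3.54 = 11.25 m.
Σ(b_i/K_i) = 4.69/0.115 + 3.02/76.2 + 3.54/0.746 = 45.57 d.
K_eq = L / Σ(b_i/K_i) = 11.25 / 45.57 = 0.2469 m/day.

0.247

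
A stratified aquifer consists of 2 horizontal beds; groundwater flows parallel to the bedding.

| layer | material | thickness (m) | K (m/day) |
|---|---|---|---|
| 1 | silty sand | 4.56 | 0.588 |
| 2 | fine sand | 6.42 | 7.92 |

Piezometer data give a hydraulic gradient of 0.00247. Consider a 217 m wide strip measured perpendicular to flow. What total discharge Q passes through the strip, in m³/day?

Flow is parallel to layering, so each bed carries its own Darcy discharge and the transmissivities add.
Σ(K_i·b_i) = 0.588×4.56 + 7.92×6.42 = 53.53 m²/day.
Hydraulic gradient i = 0.00247.
Q = Σ(K_i·b_i) · W · i = 53.53 × 217 × 0.002470 = 28.69 m³/day.

28.7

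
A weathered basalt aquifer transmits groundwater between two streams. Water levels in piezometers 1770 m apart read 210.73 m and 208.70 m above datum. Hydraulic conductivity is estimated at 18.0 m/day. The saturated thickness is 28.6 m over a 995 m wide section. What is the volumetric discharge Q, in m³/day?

587

Cross-sectional area A = 995 × 28.6 = 28457 m².
Hydraulic gradient i = (210.73 − 208.70) / 1770 = 2.03 / 1770 = 0.001147.
Darcy's law: Q = K · A · i = 18.00 × 28457 × 0.001147 = 587.5 m³/day.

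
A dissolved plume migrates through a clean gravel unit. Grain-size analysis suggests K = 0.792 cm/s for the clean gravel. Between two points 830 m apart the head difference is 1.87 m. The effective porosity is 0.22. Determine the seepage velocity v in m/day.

Convert K: 0.792 cm/s × 864 = 684.3 m/day.
Hydraulic gradient i = Δh / L = 1.87 / 830 = 0.002253.
Darcy flux q = K · i = 684.3 × 0.002253 = 1.542 m/day.
Seepage velocity v = q / n_e = 1.542 / 0.22 = 7.008 m/day.

7.01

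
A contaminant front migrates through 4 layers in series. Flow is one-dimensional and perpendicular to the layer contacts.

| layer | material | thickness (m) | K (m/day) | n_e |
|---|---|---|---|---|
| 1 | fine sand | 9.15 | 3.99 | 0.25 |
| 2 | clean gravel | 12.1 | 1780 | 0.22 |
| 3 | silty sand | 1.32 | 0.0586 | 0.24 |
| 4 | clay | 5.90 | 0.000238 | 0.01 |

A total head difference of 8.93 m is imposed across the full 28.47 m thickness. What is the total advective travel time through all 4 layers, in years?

40.5

With flow normal to the layers, continuity requires the same specific discharge q through every layer.
Σ(b_i/K_i) = 9.15/3.99 + 12.1/1780 + 1.32/0.0586 + 5.90/0.000238 = 24815 d.
q = Δh / Σ(b_i/K_i) = 8.93 / 24815 = 0.0003599 m/day.
In each layer the seepage velocity is v_i = q/n_i, so the layer transit time is t_i = b_i·n_i / q:
  layer 1 (fine sand): t_1 = 9.15 × 0.25 / 0.0003599 = 6357 d
  layer 2 (clean gravel): t_2 = 12.1 × 0.22 / 0.0003599 = 7397 d
  layer 3 (silty sand): t_3 = 1.32 × 0.24 / 0.0003599 = 880.3 d
  layer 4 (clay): t_4 = 5.90 × 0.01 / 0.0003599 = 163.9 d
Total t = Σ t_i = 14798 days = 40.51 years.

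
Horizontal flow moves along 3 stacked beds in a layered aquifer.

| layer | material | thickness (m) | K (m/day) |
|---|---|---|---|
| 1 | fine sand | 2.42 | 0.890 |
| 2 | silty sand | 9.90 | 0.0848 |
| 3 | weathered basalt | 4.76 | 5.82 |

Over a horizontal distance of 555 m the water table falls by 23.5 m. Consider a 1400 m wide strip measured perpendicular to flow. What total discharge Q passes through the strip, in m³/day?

1820

Flow is parallel to layering, so each bed carries its own Darcy discharge and the transmissivities add.
Σ(K_i·b_i) = 0.890×2.42 + 0.0848×9.90 + 5.82×4.76 = 30.70 m²/day.
Hydraulic gradient i = Δh / L = 23.5 / 555 = 0.04234.
Q = Σ(K_i·b_i) · W · i = 30.70 × 1400 × 0.04234 = 1820 m³/day.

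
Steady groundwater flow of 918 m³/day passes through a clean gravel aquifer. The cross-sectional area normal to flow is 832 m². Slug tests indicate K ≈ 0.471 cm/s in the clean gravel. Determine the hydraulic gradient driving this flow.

Convert K: 0.471 cm/s × 864 = 406.9 m/day.
From Q = K·A·i, i = Q / (K·A) = 918 / (406.9 × 832.0) = 0.002711.

0.00271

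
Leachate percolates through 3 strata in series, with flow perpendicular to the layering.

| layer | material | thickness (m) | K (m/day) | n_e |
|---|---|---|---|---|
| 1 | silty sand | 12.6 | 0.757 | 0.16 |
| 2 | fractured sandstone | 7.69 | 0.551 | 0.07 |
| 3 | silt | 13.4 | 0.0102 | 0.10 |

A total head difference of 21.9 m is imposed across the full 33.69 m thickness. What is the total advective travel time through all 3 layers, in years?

0.654

With flow normal to the layers, continuity requires the same specific discharge q through every layer.
Σ(b_i/K_i) = 12.6/0.757 + 7.69/0.551 + 13.4/0.0102 = 1344 d.
q = Δh / Σ(b_i/K_i) = 21.9 / 1344 = 0.01629 m/day.
In each layer the seepage velocity is v_i = q/n_i, so the layer transit time is t_i = b_i·n_i / q:
  layer 1 (silty sand): t_1 = 12.6 × 0.16 / 0.01629 = 123.8 d
  layer 2 (fractured sandstone): t_2 = 7.69 × 0.07 / 0.01629 = 33.04 d
  layer 3 (silt): t_3 = 13.4 × 0.10 / 0.01629 = 82.26 d
Total t = Σ t_i = 239.1 days = 0.6545 years.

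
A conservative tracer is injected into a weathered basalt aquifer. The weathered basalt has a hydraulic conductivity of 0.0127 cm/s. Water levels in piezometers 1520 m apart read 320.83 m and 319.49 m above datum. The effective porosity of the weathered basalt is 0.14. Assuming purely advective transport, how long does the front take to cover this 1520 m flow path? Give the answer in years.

Convert K: 0.0127 cm/s × 864 = 10.97 m/day.
Hydraulic gradient i = (320.83 − 319.49) / 1520 = 1.34 / 1520 = 0.0008816.
Darcy flux q = K · i = 10.97 × 0.0008816 = 0.009673 m/day.
Seepage velocity v = q / n_e = 0.009673 / 0.14 = 0.06910 m/day.
Travel time t = L / v = 1520 / 0.06910 = 21998 days = 60.23 years.

60.2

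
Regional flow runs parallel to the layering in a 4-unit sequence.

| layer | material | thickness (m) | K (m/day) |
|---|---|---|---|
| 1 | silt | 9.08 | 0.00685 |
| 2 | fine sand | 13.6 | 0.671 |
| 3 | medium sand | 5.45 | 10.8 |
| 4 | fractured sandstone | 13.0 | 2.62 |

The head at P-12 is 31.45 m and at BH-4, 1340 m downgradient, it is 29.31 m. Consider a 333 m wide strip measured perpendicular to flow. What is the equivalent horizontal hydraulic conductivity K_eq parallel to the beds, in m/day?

2.48

Flow is parallel to layering, so each bed carries its own Darcy discharge and the transmissivities add.
Σ(K_i·b_i) = 0.00685×9.08 + 0.671×13.6 + 10.8×5.45 + 2.62×13.0 = 102.1 m²/day.
Total thickness b = 41.13 m, so K_eq = Σ(K_i·b_i)/b = 2.483 m/day.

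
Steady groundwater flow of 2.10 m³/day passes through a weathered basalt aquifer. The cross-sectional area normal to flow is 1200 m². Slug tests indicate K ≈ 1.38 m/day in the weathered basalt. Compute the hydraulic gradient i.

0.00127

From Q = K·A·i, i = Q / (K·A) = 2.10 / (1.380 × 1200) = 0.001268.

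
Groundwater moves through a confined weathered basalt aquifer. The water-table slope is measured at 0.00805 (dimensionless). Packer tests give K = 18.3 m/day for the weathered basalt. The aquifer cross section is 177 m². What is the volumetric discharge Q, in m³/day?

Hydraulic gradient i = 0.00805.
Darcy's law: Q = K · A · i = 18.30 × 177.0 × 0.008050 = 26.07 m³/day.

26.1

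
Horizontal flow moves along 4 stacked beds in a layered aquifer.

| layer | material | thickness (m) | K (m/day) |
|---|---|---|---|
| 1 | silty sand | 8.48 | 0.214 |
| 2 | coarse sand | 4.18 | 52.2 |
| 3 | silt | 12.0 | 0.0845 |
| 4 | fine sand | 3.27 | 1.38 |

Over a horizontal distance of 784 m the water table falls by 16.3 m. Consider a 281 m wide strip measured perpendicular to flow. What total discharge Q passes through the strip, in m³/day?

1320

Flow is parallel to layering, so each bed carries its own Darcy discharge and the transmissivities add.
Σ(K_i·b_i) = 0.214×8.48 + 52.2×4.18 + 0.0845×12.0 + 1.38×3.27 = 225.5 m²/day.
Hydraulic gradient i = Δh / L = 16.3 / 784 = 0.02079.
Q = Σ(K_i·b_i) · W · i = 225.5 × 281 × 0.02079 = 1318 m³/day.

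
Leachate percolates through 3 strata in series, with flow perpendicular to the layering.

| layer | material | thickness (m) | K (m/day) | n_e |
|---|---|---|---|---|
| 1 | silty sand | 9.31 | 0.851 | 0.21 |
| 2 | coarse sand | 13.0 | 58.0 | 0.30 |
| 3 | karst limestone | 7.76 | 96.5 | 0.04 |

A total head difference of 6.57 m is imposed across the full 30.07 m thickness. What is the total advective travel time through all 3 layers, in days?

With flow normal to the layers, continuity requires the same specific discharge q through every layer.
Σ(b_i/K_i) = 9.31/0.851 + 13.0/58.0 + 7.76/96.5 = 11.24 d.
q = Δh / Σ(b_i/K_i) = 6.57 / 11.24 = 0.5843 m/day.
In each layer the seepage velocity is v_i = q/n_i, so the layer transit time is t_i = b_i·n_i / q:
  layer 1 (silty sand): t_1 = 9.31 × 0.21 / 0.5843 = 3.346 d
  layer 2 (coarse sand): t_2 = 13.0 × 0.30 / 0.5843 = 6.675 d
  layer 3 (karst limestone): t_3 = 7.76 × 0.04 / 0.5843 = 0.5313 d
Total t = Σ t_i = 10.55 days.

10.6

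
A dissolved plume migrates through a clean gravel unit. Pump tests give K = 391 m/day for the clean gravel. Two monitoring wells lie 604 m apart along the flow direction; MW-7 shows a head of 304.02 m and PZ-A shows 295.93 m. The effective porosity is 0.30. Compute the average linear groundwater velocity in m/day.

Hydraulic gradient i = (304.02 − 295.93) / 604 = 8.09 / 604 = 0.01339.
Darcy flux q = K · i = 391.0 × 0.01339 = 5.237 m/day.
Seepage velocity v = q / n_e = 5.237 / 0.30 = 17.46 m/day.

17.5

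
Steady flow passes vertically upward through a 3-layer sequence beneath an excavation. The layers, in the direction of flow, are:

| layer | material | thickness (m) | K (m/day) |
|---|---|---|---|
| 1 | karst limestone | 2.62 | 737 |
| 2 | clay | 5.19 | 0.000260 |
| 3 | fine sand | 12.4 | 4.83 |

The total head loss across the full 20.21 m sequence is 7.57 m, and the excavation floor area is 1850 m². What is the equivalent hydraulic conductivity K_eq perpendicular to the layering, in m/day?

0.00101

Flow is perpendicular to layering, so the layers act in series and the equivalent K is the thickness-weighted harmonic mean.
Total thickness L = 2.62 + 5.19 + 12.4 = 20.21 m.
Σ(b_i/K_i) = 2.62/737 + 5.19/0.000260 + 12.4/4.83 = 19964 d.
K_eq = L / Σ(b_i/K_i) = 20.21 / 19964 = 0.001012 m/day.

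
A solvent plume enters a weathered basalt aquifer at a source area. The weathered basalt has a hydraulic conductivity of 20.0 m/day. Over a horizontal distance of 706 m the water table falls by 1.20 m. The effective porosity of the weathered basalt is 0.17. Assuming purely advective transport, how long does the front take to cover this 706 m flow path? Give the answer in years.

Hydraulic gradient i = Δh / L = 1.20 / 706 = 0.001700.
Darcy flux q = K · i = 20.00 × 0.001700 = 0.03399 m/day.
Seepage velocity v = q / n_e = 0.03399 / 0.17 = 0.2000 m/day.
Travel time t = L / v = 706 / 0.2000 = 3531 days = 9.666 years.

9.67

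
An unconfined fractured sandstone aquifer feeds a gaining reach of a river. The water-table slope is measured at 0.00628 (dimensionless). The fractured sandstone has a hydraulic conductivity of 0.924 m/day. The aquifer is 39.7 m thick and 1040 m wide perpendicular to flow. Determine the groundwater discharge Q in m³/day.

240

Cross-sectional area A = 1040 × 39.7 = 41288 m².
Hydraulic gradient i = 0.00628.
Darcy's law: Q = K · A · i = 0.9240 × 41288 × 0.006280 = 239.6 m³/day.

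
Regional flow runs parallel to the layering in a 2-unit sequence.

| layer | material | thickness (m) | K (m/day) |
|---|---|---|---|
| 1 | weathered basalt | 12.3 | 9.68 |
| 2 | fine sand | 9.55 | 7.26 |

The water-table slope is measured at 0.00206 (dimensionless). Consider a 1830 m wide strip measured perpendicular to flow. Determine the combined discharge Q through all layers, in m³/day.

Flow is parallel to layering, so each bed carries its own Darcy discharge and the transmissivities add.
Σ(K_i·b_i) = 9.68×12.3 + 7.26×9.55 = 188.4 m²/day.
Hydraulic gradient i = 0.00206.
Q = Σ(K_i·b_i) · W · i = 188.4 × 1830 × 0.002060 = 710.2 m³/day.

710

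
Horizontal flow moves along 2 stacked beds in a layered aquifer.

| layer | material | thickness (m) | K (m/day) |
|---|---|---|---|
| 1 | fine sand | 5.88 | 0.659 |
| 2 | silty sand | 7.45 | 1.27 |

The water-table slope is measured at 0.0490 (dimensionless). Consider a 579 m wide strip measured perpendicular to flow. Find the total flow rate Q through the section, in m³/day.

Flow is parallel to layering, so each bed carries its own Darcy discharge and the transmissivities add.
Σ(K_i·b_i) = 0.659×5.88 + 1.27×7.45 = 13.34 m²/day.
Hydraulic gradient i = 0.0490.
Q = Σ(K_i·b_i) · W · i = 13.34 × 579 × 0.04900 = 378.4 m³/day.

378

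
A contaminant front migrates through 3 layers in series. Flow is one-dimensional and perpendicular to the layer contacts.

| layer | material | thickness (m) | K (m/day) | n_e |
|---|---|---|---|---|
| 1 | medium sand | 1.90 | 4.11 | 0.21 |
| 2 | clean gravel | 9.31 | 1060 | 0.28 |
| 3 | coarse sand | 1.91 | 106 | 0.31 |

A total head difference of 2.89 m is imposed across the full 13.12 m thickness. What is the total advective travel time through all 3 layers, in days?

With flow normal to the layers, continuity requires the same specific discharge q through every layer.
Σ(b_i/K_i) = 1.90/4.11 + 9.31/1060 + 1.91/106 = 0.4891 d.
q = Δh / Σ(b_i/K_i) = 2.89 / 0.4891 = 5.909 m/day.
In each layer the seepage velocity is v_i = q/n_i, so the layer transit time is t_i = b_i·n_i / q:
  layer 1 (medium sand): t_1 = 1.90 × 0.21 / 5.909 = 0.06752 d
  layer 2 (clean gravel): t_2 = 9.31 × 0.28 / 5.909 = 0.4412 d
  layer 3 (coarse sand): t_3 = 1.91 × 0.31 / 5.909 = 0.1002 d
Total t = Σ t_i = 0.6089 days.

0.609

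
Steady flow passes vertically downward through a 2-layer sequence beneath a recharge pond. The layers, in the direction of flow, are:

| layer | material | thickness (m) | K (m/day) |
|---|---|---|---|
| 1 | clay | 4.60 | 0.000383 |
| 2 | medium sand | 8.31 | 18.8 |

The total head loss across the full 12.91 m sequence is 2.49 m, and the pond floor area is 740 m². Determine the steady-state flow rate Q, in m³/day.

0.153

Flow is perpendicular to layering, so the layers act in series and the equivalent K is the thickness-weighted harmonic mean.
Total thickness L = 4.60 + 8.31 = 12.91 m.
Σ(b_i/K_i) = 4.60/0.000383 + 8.31/18.8 = 12011 d.
K_eq = L / Σ(b_i/K_i) = 12.91 / 12011 = 0.001075 m/day.
Q = K_eq · A · (Δh/L) = 0.001075 × 740 × (2.49/12.91) = 0.1534 m³/day.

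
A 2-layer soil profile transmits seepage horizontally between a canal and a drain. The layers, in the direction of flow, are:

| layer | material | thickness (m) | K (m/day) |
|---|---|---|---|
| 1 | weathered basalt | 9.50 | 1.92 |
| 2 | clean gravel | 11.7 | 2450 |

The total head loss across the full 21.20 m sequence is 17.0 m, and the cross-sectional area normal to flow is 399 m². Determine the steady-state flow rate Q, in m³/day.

Flow is perpendicular to layering, so the layers act in series and the equivalent K is the thickness-weighted harmonic mean.
Total thickness L = 9.50 + 11.7 = 21.20 m.
Σ(b_i/K_i) = 9.50/1.92 + 11.7/2450 = 4.953 d.
K_eq = L / Σ(b_i/K_i) = 21.20 / 4.953 = 4.281 m/day.
Q = K_eq · A · (Δh/L) = 4.281 × 399 × (17.0/21.20) = 1370 m³/day.

1370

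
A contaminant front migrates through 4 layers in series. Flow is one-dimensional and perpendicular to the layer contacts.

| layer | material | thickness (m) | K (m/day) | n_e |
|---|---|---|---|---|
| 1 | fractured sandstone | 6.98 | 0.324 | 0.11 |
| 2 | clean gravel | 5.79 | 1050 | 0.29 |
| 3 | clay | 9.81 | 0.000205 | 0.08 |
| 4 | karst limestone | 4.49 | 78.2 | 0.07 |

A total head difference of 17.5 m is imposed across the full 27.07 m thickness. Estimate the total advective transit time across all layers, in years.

26.6

With flow normal to the layers, continuity requires the same specific discharge q through every layer.
Σ(b_i/K_i) = 6.98/0.324 + 5.79/1050 + 9.81/0.000205 + 4.49/78.2 = 47875 d.
q = Δh / Σ(b_i/K_i) = 17.5 / 47875 = 0.0003655 m/day.
In each layer the seepage velocity is v_i = q/n_i, so the layer transit time is t_i = b_i·n_i / q:
  layer 1 (fractured sandstone): t_1 = 6.98 × 0.11 / 0.0003655 = 2100 d
  layer 2 (clean gravel): t_2 = 5.79 × 0.29 / 0.0003655 = 4594 d
  layer 3 (clay): t_3 = 9.81 × 0.08 / 0.0003655 = 2147 d
  layer 4 (karst limestone): t_4 = 4.49 × 0.07 / 0.0003655 = 859.8 d
Total t = Σ t_i = 9701 days = 26.56 years.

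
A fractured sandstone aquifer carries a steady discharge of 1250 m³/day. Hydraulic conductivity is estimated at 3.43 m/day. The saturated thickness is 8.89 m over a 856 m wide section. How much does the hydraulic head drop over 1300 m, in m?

Cross-sectional area A = 856 × 8.89 = 7610 m².
From Q = K·A·i, i = Q / (K·A) = 1250 / (3.430 × 7610) = 0.04789.
Head loss Δh = i · L = 0.04789 × 1300 = 62.26 m.

62.3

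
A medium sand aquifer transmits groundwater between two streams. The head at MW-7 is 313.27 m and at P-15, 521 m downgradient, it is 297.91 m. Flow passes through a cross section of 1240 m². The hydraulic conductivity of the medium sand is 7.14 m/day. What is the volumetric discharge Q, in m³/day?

261

Hydraulic gradient i = (313.27 − 297.91) / 521 = 15.36 / 521 = 0.02948.
Darcy's law: Q = K · A · i = 7.140 × 1240 × 0.02948 = 261.0 m³/day.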